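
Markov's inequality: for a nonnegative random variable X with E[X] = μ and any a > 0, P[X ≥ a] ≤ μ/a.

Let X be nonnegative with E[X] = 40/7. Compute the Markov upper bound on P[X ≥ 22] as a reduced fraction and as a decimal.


μ = E[X] = 40/7, a = 22.
Markov: P[X ≥ 22] ≤ μ/a = (40/7)/22 = 20/77.
Numerically: ≈ 0.2597.
(Since a = 22 > μ = 5.7143, the bound 20/77 is < 1 and informative.)

P[X ≥ 22] ≤ 20/77 ≈ 0.2597.


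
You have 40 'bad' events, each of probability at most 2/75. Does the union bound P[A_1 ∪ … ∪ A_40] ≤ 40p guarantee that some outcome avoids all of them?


Union bound: P[∪_{i=1}^{40} A_i] ≤ Σ_i P[A_i] ≤ 40·p = 40·(2/75) = 16/15.
Numerically: 16/15 ≈ 1.067.
Is 16/15 < 1? NO.
Since the bound 16/15 is ≥ 1, the union bound is uninformative here; it does NOT by itself certify existence.

40·p = 16/15 ≈ 1.067; existence NOT certified by the union bound.


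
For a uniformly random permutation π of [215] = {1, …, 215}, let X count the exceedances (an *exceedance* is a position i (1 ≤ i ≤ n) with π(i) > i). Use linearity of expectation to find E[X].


Write X = Σ_{i=1}^{215} X_i, where X_i = 1_{π(i) > i}.
For each fixed i, π(i) is uniform over {1, …, 215} (marginal of a uniform permutation), so P[π(i) > i] = (n − i)/n. Summing: Σ_{i=1}^{215} (n − i)/n = (0 + 1 + … + 214)/215 = 215(215 − 1)/(2·215) = (215 − 1)/2.
Hence E[X] = Σ_{i=1}^{215} (215 − i)/215 = 107 ≈ 107.00000.

E[X] = 107 = 107.00000.


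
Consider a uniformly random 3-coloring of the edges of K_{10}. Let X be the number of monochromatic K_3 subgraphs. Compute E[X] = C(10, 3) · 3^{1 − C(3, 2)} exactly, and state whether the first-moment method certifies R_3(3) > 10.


E[X] = C(10, 3) · 3^{1 − 3} = 120 · 3^{−2} = 120/9.
As a reduced fraction: E[X] = 40/3 ≈ 13.333.
Is E[X] < 1? NO.
Since E[X] ≥ 1, the first-moment bound is inconclusive at n = 10; it does NOT by itself certify R_3(3) > 10.

E[X] = 40/3 ≈ 13.333; E[X] ≥ 1; first-moment method inconclusive here.


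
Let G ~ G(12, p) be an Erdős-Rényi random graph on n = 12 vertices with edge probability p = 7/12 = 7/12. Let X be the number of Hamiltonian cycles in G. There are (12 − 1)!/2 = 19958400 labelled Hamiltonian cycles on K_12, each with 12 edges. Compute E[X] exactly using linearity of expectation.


K_12 has (12 − 1)!/2 = 19958400 labelled Hamiltonian cycles.
For each such Hamiltonian cycle H, let X_H = 1 if all 12 edges of H are present in G. Then P[X_H = 1] = p^{12} = (7/12)^{12} = 13841287201/8916100448256.
Summing the indicators: E[X] = Σ_H E[X_H] = 19958400 · p^{12} = 19958400 · 13841287201/8916100448256 = 26644477861925/859963392.
Numerically: E[X] ≈ 30983.

E[X] = 19958400 · (7/12)^{12} = 26644477861925/859963392 ≈ 30983.


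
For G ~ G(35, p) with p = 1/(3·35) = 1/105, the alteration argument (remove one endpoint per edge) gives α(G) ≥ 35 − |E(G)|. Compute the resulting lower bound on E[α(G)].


E[|E(G)|] = C(35, 2)·p = 595 · (1/105) = 17/3.
E[α(G)] ≥ n − E[|E(G)|] = 35 − 17/3 = 88/3.
Numerically: ≈ 29.333.
(This is only a lower bound; the true E[α(G)] may be larger.)

E[α(G)] ≥ 88/3 ≈ 29.333.


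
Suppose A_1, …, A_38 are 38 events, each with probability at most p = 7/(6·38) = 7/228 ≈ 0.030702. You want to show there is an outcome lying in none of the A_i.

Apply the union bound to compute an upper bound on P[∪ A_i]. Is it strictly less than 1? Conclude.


Union bound: P[∪_{i=1}^{38} A_i] ≤ Σ_i P[A_i] ≤ 38·p = 38·(7/228) = 7/6.
Numerically: 7/6 ≈ 1.166667.
Is 7/6 < 1? NO.
Since the bound 7/6 is ≥ 1, the union bound is uninformative here; it does NOT by itself certify existence.

38·p = 7/6 ≈ 1.166667; existence NOT certified by the union bound.


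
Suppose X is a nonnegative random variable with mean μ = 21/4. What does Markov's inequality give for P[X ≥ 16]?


μ = E[X] = 21/4, a = 16.
Markov: P[X ≥ 16] ≤ μ/a = (21/4)/16 = 21/64.
Numerically: ≈ 0.328.
(Since a = 16 > μ = 5.250, the bound 21/64 is < 1 and informative.)

P[X ≥ 16] ≤ 21/64 ≈ 0.328.


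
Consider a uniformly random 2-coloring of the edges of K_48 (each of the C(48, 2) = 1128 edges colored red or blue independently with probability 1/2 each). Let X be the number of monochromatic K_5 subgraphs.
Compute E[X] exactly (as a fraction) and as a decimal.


Let X = Σ_S X_S over the C(48, 5) = 1712304 subsets S of size 5, where X_S = 1 if the K_5 on S is monochromatic.
For a fixed S, the K_5 on S has C(5, 2) = 10 edges. P[all 10 edges red] = (1/2)^10, and likewise for blue, so P[monochromatic] = 2·(1/2)^10 = 2^{1 − 10} = 1/512.
By linearity of expectation: E[X] = C(48, 5) · 2^{1 − 10} = 1712304 · 1/512 = 107019/32.
Numerically: E[X] ≈ 3344.344.

E[X] = C(48,5)·2^(1−C(5,2)) = 107019/32 ≈ 3344.344.


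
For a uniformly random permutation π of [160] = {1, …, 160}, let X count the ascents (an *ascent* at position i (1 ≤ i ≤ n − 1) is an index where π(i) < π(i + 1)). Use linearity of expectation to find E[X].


Write X = Σ X_I over i = 1, …, 159, with X_I the indicator of one ascent.
There are 159 indicators.
For each fixed i, the pair (π(i), π(i+1)) is a uniformly random ordered pair of distinct values from {1, …, 160}; by symmetry P[π(i) < π(i+1)] = 1/2.
By linearity: E[X] = 159 · (1/2) = (160 − 1) · (1/2) = 159/2 ≈ 79.500000.

E[X] = 159/2 = 79.500000.


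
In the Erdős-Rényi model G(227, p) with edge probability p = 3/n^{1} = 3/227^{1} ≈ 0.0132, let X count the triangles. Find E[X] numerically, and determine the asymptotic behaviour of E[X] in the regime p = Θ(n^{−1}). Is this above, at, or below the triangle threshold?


Number of potential triangles: C(227, 3) = 1923825.
Each occurs with probability p³ ≈ (0.0132)³ ≈ 2.30827e-06.
By linearity: E[X] = C(227, 3)·p³ ≈ 1923825 · 2.30827e-06 ≈ 4.441.
Here α = 1, so p = 3/n is exactly at the triangle threshold p ~ 1/n. Asymptotically E[X] → c³/6 = 3³/6 = 9/2 ≈ 4.500, a bounded constant. In this regime the triangle count is asymptotically Poisson(c³/6).

E[X] ≈ 4.441; in regime p = Θ(1/n^{1}) E[X] stays bounded (at the triangle threshold p ~ 1/n).


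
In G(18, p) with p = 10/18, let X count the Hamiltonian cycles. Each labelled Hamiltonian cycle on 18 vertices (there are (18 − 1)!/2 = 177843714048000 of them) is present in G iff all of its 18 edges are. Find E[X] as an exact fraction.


K_18 has (18 − 1)!/2 = 177843714048000 labelled Hamiltonian cycles.
For each such Hamiltonian cycle H, let X_H = 1 if all 18 edges of H are present in G. Then P[X_H = 1] = p^{18} = (5/9)^{18} = 3814697265625/150094635296999121.
By linearity: E[X] = Σ_H E[X_H] = 177843714048000 · p^{18} = 177843714048000 · 3814697265625/150094635296999121 = 930617187500000000000000/205891132094649.
Numerically: E[X] ≈ 4.52e+09.

E[X] = 177843714048000 · (5/9)^{18} = 930617187500000000000000/205891132094649 ≈ 4.52e+09.


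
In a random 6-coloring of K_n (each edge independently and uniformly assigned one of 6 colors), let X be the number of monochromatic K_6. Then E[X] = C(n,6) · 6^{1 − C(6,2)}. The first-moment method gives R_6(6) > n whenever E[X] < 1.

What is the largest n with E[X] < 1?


We need C(n, 6) · 6^{1 − 15} < 1, i.e. C(n, 6) < 6^{15 − 1} = 78364164096.
Check values of n near the boundary:
  n = 197: C(197, 6) = 75176946208; 75176946208 < 78364164096? YES
  n = 198: C(198, 6) = 77526225777; 77526225777 < 78364164096? YES
  n = 199: C(199, 6) = 79936367511; 79936367511 < 78364164096? NO
The largest n with C(n, 6) < 78364164096 is n = 198 (where E[X] = 25842075259/26121388032 ≈ 0.98931). Hence R_6(6) > 198, i.e. R_6(6) ≥ 199.

Largest n = 198; hence R_6(6) > 198.


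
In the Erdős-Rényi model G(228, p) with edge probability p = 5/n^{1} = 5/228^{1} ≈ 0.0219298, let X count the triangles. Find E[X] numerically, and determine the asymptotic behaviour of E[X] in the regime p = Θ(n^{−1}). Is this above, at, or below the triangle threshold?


Number of potential triangles: C(228, 3) = 1949476.
Each occurs with probability p³ ≈ (0.0219298)³ ≈ 1.05464299e-05.
By linearity: E[X] = C(228, 3)·p³ ≈ 1949476 · 1.05464299e-05 ≈ 20.560012.
Here α = 1, so p = 5/n is exactly at the triangle threshold p ~ 1/n. Asymptotically E[X] → c³/6 = 5³/6 = 125/6 ≈ 20.833333, a bounded constant. In this regime the triangle count is asymptotically Poisson(c³/6).

E[X] ≈ 20.560012; in regime p = Θ(1/n^{1}) E[X] stays bounded (at the triangle threshold p ~ 1/n).


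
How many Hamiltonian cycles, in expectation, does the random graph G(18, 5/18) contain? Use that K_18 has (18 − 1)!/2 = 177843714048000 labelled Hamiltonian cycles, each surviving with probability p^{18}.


K_18 has (18 − 1)!/2 = 177843714048000 labelled Hamiltonian cycles.
For each such Hamiltonian cycle H, let X_H = 1 if all 18 edges of H are present in G. Then P[X_H = 1] = p^{18} = (5/18)^{18} = 3814697265625/39346408075296537575424.
By linearity: E[X] = Σ_H E[X_H] = 177843714048000 · p^{18} = 177843714048000 · 3814697265625/39346408075296537575424 = 56800365447998046875/3294258113514384.
Numerically: E[X] ≈ 1.724e+04.

E[X] = 177843714048000 · (5/18)^{18} = 56800365447998046875/3294258113514384 ≈ 1.724e+04.


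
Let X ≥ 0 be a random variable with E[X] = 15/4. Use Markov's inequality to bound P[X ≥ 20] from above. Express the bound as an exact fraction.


μ = E[X] = 15/4, a = 20.
Markov: P[X ≥ 20] ≤ μ/a = (15/4)/20 = 3/16.
Numerically: ≈ 0.187500.
(Since a = 20 > μ = 3.750000, the bound 3/16 is < 1 and informative.)

P[X ≥ 20] ≤ 3/16 ≈ 0.187500.


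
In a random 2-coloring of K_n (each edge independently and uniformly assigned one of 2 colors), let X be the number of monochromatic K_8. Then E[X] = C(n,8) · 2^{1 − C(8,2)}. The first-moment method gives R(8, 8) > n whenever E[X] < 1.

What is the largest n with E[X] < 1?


We need C(n, 8) · 2^{1 − 28} < 1, i.e. C(n, 8) < 2^{28 − 1} = 134217728.
Check values of n near the boundary:
  n = 40: C(40, 8) = 76904685; 76904685 < 134217728? YES
  n = 41: C(41, 8) = 95548245; 95548245 < 134217728? YES
  n = 42: C(42, 8) = 118030185; 118030185 < 134217728? YES
  n = 43: C(43, 8) = 145008513; 145008513 < 134217728? NO
  n = 44: C(44, 8) = 177232627; 177232627 < 134217728? NO
The largest n with C(n, 8) < 134217728 is n = 42 (where E[X] = 118030185/134217728 ≈ 0.879). Hence R(8, 8) > 42, i.e. R(8, 8) ≥ 43.

Largest n = 42; hence R(8, 8) > 42.


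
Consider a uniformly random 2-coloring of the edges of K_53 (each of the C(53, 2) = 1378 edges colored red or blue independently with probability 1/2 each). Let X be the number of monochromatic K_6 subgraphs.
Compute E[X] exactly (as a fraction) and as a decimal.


Let X = Σ_S X_S over the C(53, 6) = 22957480 subsets S of size 6, where X_S = 1 if the K_6 on S is monochromatic.
For a fixed S, the K_6 on S has C(6, 2) = 15 edges. P[all 15 edges red] = (1/2)^15, and likewise for blue, so P[monochromatic] = 2·(1/2)^15 = 2^{1 − 15} = 1/16384.
Summing: E[X] = C(53, 6) · 2^{1 − 15} = 22957480 · 1/16384 = 2869685/2048.
Numerically: E[X] ≈ 1401.213.

E[X] = C(53,6)·2^(1−C(6,2)) = 2869685/2048 ≈ 1401.213.


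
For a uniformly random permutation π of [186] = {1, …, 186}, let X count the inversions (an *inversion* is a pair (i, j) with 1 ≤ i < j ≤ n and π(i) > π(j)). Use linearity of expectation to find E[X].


Write X = Σ X_I over the C(186, 2) = 17205 pairs i < j, with X_I the indicator of one inversion.
There are 17205 indicators.
For each fixed pair i < j, the values π(i) and π(j) are two distinct elements of {1, …, 186} in uniformly random order; by symmetry P[π(i) > π(j)] = 1/2.
By linearity: E[X] = 17205 · (1/2) = C(186, 2) · (1/2) = 17205/2 = 17205/2 ≈ 8602.500.

E[X] = 17205/2 = 8602.500.


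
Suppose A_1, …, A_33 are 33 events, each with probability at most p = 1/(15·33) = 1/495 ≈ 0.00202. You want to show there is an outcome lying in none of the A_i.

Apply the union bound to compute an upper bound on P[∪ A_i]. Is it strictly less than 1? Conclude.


Union bound: P[∪_{i=1}^{33} A_i] ≤ Σ_i P[A_i] ≤ 33·p = 33·(1/495) = 1/15.
Numerically: 1/15 ≈ 0.06667.
Is 1/15 < 1? YES.
Since P[∪ A_i] ≤ 1/15 < 1, the complement has P[∩ A_i^c] ≥ 1 − 1/15 = 14/15 > 0, so some outcome avoids every A_i.

33·p = 1/15 ≈ 0.06667; existence CERTIFIED by the union bound.


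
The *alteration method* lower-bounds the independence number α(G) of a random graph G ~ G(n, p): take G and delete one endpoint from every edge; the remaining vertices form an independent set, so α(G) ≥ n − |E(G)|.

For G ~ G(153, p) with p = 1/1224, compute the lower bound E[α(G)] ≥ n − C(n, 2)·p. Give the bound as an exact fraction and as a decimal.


E[|E(G)|] = C(153, 2)·p = 11628 · (1/1224) = 19/2.
E[α(G)] ≥ n − E[|E(G)|] = 153 − 19/2 = 287/2.
Numerically: ≈ 143.500000.
(This is only a lower bound; the true E[α(G)] may be larger.)

E[α(G)] ≥ 287/2 ≈ 143.500000.


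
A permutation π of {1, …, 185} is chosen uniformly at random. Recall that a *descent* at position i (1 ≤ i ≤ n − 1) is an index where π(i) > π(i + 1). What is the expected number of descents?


Write X = Σ X_I over i = 1, …, 184, with X_I the indicator of one descent.
There are 184 indicators.
For each fixed i, the pair (π(i), π(i+1)) is a uniformly random ordered pair of distinct values from {1, …, 185}; by symmetry P[π(i) > π(i+1)] = 1/2.
By linearity: E[X] = 184 · (1/2) = (185 − 1) · (1/2) = 92 ≈ 92.0000.

E[X] = 92 = 92.0000.


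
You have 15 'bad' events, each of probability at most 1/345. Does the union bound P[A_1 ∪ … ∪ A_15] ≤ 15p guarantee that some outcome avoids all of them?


Union bound: P[∪_{i=1}^{15} A_i] ≤ Σ_i P[A_i] ≤ 15·p = 15·(1/345) = 1/23.
Numerically: 1/23 ≈ 0.0435.
Is 1/23 < 1? YES.
Since P[∪ A_i] ≤ 1/23 < 1, the complement has P[∩ A_i^c] ≥ 1 − 1/23 = 22/23 > 0, so some outcome avoids every A_i.

15·p = 1/23 ≈ 0.0435; existence CERTIFIED by the union bound.


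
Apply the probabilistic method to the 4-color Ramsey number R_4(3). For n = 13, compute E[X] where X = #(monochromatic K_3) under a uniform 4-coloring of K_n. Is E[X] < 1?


E[X] = C(13, 3) · 4^{1 − 3} = 286 · 4^{−2} = 286/16.
As a reduced fraction: E[X] = 143/8 ≈ 17.875000.
Is E[X] < 1? NO.
Since E[X] ≥ 1, the first-moment bound is inconclusive at n = 13; it does NOT by itself certify R_4(3) > 13.

E[X] = 143/8 ≈ 17.875000; E[X] ≥ 1; first-moment method inconclusive here.


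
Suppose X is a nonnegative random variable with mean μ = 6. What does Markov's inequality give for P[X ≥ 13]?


μ = E[X] = 6, a = 13.
Markov: P[X ≥ 13] ≤ μ/a = (6)/13 = 6/13.
Numerically: ≈ 0.462.
(Since a = 13 > μ = 6.000, the bound 6/13 is < 1 and informative.)

P[X ≥ 13] ≤ 6/13 ≈ 0.462.


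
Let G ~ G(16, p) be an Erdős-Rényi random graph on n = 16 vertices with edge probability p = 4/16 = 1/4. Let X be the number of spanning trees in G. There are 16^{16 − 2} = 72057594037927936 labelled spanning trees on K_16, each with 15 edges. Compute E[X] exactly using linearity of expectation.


K_16 has 16^{16 − 2} = 72057594037927936 labelled spanning trees.
For each such spanning tree H, let X_H = 1 if all 15 edges of H are present in G. Then P[X_H = 1] = p^{15} = (1/4)^{15} = 1/1073741824.
By linearity of expectation: E[X] = Σ_H E[X_H] = 72057594037927936 · p^{15} = 72057594037927936 · 1/1073741824 = 67108864.
Numerically: E[X] ≈ 6.711e+07.

E[X] = 72057594037927936 · (1/4)^{15} = 67108864 ≈ 6.711e+07.


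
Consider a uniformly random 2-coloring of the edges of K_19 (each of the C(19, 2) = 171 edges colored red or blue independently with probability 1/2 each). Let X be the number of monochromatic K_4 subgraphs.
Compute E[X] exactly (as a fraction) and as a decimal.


Let X = Σ_S X_S over the C(19, 4) = 3876 subsets S of size 4, where X_S = 1 if the K_4 on S is monochromatic.
For a fixed S, the K_4 on S has C(4, 2) = 6 edges. P[all 6 edges red] = (1/2)^6, and likewise for blue, so P[monochromatic] = 2·(1/2)^6 = 2^{1 − 6} = 1/32.
By linearity of expectation: E[X] = C(19, 4) · 2^{1 − 6} = 3876 · 1/32 = 969/8.
Numerically: E[X] ≈ 121.125.

E[X] = C(19,4)·2^(1−C(4,2)) = 969/8 ≈ 121.125.


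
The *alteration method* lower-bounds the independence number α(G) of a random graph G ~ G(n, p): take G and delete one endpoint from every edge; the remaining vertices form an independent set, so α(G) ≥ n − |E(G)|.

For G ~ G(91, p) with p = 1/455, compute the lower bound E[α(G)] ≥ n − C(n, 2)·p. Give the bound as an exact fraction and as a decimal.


E[|E(G)|] = C(91, 2)·p = 4095 · (1/455) = 9.
E[α(G)] ≥ n − E[|E(G)|] = 91 − 9 = 82.
Numerically: ≈ 82.00000.
(This is only a lower bound; the true E[α(G)] may be larger.)

E[α(G)] ≥ 82 ≈ 82.00000.


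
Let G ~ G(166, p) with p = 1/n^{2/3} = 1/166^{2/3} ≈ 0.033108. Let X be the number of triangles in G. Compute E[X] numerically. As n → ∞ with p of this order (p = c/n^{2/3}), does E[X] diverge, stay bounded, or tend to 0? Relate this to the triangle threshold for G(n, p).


Number of potential triangles: C(166, 3) = 748660.
Each occurs with probability p³ ≈ (0.033108)³ ≈ 3.6289737e-05.
By linearity: E[X] = C(166, 3)·p³ ≈ 748660 · 3.6289737e-05 ≈ 27.16867.
Since α = 2/3 < 1, p = c/n^{2/3} ≫ 1/n is above the triangle threshold p ~ 1/n. Asymptotically E[X] ~ (c³/6)·n^{3(1−α)} = (1³/6)·n^{1} → ∞; triangles are abundant w.h.p.

E[X] ≈ 27.16867; in regime p = Θ(1/n^{2/3}) E[X] diverges (above the triangle threshold p ~ 1/n).


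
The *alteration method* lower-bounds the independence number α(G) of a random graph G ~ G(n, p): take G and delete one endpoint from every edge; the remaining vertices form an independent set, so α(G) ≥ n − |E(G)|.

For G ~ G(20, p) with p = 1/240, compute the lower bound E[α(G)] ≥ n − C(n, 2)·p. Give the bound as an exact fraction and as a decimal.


E[|E(G)|] = C(20, 2)·p = 190 · (1/240) = 19/24.
E[α(G)] ≥ n − E[|E(G)|] = 20 − 19/24 = 461/24.
Numerically: ≈ 19.20833.
(This is only a lower bound; the true E[α(G)] may be larger.)

E[α(G)] ≥ 461/24 ≈ 19.20833.


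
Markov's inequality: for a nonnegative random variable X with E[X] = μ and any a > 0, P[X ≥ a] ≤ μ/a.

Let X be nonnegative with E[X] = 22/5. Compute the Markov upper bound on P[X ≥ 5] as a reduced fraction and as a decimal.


μ = E[X] = 22/5, a = 5.
Markov: P[X ≥ 5] ≤ μ/a = (22/5)/5 = 22/25.
Numerically: ≈ 0.8800.
(Since a = 5 > μ = 4.4000, the bound 22/25 is < 1 and informative.)

P[X ≥ 5] ≤ 22/25 ≈ 0.8800.


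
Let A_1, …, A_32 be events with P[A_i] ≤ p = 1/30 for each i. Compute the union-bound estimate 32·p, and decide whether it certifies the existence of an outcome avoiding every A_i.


Union bound: P[∪_{i=1}^{32} A_i] ≤ Σ_i P[A_i] ≤ 32·p = 32·(1/30) = 16/15.
Numerically: 16/15 ≈ 1.066667.
Is 16/15 < 1? NO.
Since the bound 16/15 is ≥ 1, the union bound is uninformative here; it does NOT by itself certify existence.

32·p = 16/15 ≈ 1.066667; existence NOT certified by the union bound.


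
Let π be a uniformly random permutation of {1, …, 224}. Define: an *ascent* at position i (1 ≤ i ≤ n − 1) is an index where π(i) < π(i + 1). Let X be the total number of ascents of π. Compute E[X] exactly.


Write X = Σ X_I over i = 1, …, 223, with X_I the indicator of one ascent.
There are 223 indicators.
For each fixed i, the pair (π(i), π(i+1)) is a uniformly random ordered pair of distinct values from {1, …, 224}; by symmetry P[π(i) < π(i+1)] = 1/2.
By linearity: E[X] = 223 · (1/2) = (224 − 1) · (1/2) = 223/2 ≈ 111.500000.

E[X] = 223/2 = 111.500000.


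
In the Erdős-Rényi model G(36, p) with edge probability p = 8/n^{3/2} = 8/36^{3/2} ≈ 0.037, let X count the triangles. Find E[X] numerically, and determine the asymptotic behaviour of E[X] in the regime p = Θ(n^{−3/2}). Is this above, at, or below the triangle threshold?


Number of potential triangles: C(36, 3) = 7140.
Each occurs with probability p³ ≈ (0.037)³ ≈ 5.08053e-05.
By linearity: E[X] = C(36, 3)·p³ ≈ 7140 · 5.08053e-05 ≈ 0.363.
Since α = 3/2 > 1, p = c/n^{3/2} = o(1/n) is below the triangle threshold p ~ 1/n. Asymptotically E[X] ~ (c³/6)·n^{3(1−α)} = (8³/6)·n^{-1.5} → 0, so by Markov's inequality G has no triangles w.h.p.

E[X] ≈ 0.363; in regime p = Θ(1/n^{3/2}) E[X] tends to 0 (below the triangle threshold p ~ 1/n).


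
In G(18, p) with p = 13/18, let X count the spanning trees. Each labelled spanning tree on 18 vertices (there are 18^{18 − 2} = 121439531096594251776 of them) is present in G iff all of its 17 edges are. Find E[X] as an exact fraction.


K_18 has 18^{18 − 2} = 121439531096594251776 labelled spanning trees.
For each such spanning tree H, let X_H = 1 if all 17 edges of H are present in G. Then P[X_H = 1] = p^{17} = (13/18)^{17} = 8650415919381337933/2185911559738696531968.
By linearity: E[X] = Σ_H E[X_H] = 121439531096594251776 · p^{17} = 121439531096594251776 · 8650415919381337933/2185911559738696531968 = 8650415919381337933/18.
Numerically: E[X] ≈ 4.8058e+17.

E[X] = 121439531096594251776 · (13/18)^{17} = 8650415919381337933/18 ≈ 4.8058e+17.


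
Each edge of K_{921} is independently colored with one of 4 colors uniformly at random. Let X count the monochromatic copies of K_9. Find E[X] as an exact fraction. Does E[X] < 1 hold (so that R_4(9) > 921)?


E[X] = C(921, 9) · 4^{1 − 36} = 1263413444025789313455 · 4^{−35} = 1263413444025789313455/1180591620717411303424.
As a reduced fraction: E[X] = 1263413444025789313455/1180591620717411303424 ≈ 1.07015.
Is E[X] < 1? NO.
Since E[X] ≥ 1, the first-moment bound is inconclusive at n = 921; it does NOT by itself certify R_4(9) > 921.

E[X] = 1263413444025789313455/1180591620717411303424 ≈ 1.07015; E[X] ≥ 1; first-moment method inconclusive here.


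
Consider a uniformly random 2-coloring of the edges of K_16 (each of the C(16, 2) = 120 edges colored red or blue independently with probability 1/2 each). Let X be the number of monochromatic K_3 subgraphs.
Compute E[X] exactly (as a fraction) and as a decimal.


Let X = Σ_S X_S over the C(16, 3) = 560 subsets S of size 3, where X_S = 1 if the K_3 on S is monochromatic.
For a fixed S, the K_3 on S has C(3, 2) = 3 edges. P[all 3 edges red] = (1/2)^3, and likewise for blue, so P[monochromatic] = 2·(1/2)^3 = 2^{1 − 3} = 1/4.
By linearity of expectation: E[X] = C(16, 3) · 2^{1 − 3} = 560 · 1/4 = 140.
Numerically: E[X] ≈ 140.00000.

E[X] = C(16,3)·2^(1−C(3,2)) = 140 ≈ 140.00000.


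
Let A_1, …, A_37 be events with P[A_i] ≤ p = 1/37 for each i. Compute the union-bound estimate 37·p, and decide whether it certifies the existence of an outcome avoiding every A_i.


Union bound: P[∪_{i=1}^{37} A_i] ≤ Σ_i P[A_i] ≤ 37·p = 37·(1/37) = 1.
Numerically: 1 ≈ 1.000.
Is 1 < 1? NO.
Since the bound 1 is ≥ 1, the union bound is uninformative here; it does NOT by itself certify existence.

37·p = 1 ≈ 1.000; existence NOT certified by the union bound.


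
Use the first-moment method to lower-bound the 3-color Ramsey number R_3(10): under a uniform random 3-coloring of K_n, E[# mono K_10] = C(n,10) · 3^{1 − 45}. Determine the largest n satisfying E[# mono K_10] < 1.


We need C(n, 10) · 3^{1 − 45} < 1, i.e. C(n, 10) < 3^{45 − 1} = 984770902183611232881.
Check values of n near the boundary:
  n = 572: C(572, 10) = 954640815642161682606; 954640815642161682606 < 984770902183611232881? YES
  n = 573: C(573, 10) = 971597135635805762226; 971597135635805762226 < 984770902183611232881? YES
  n = 574: C(574, 10) = 988824035203816502691; 988824035203816502691 < 984770902183611232881? NO
The largest n with C(n, 10) < 984770902183611232881 is n = 573 (where E[X] = 35985079097622435638/36472996377170786403 ≈ 0.987). Hence R_3(10) > 573, i.e. R_3(10) ≥ 574.

Largest n = 573; hence R_3(10) > 573.


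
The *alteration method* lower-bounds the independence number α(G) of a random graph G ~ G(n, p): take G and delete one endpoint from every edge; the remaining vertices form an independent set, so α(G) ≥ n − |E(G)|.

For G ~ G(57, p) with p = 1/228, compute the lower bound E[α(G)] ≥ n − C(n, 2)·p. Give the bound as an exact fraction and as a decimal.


E[|E(G)|] = C(57, 2)·p = 1596 · (1/228) = 7.
E[α(G)] ≥ n − E[|E(G)|] = 57 − 7 = 50.
Numerically: ≈ 50.000000.
(This is only a lower bound; the true E[α(G)] may be larger.)

E[α(G)] ≥ 50 ≈ 50.000000.


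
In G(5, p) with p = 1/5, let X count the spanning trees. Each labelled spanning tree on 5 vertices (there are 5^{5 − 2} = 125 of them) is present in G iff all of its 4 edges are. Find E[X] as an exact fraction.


K_5 has 5^{5 − 2} = 125 labelled spanning trees.
For each such spanning tree H, let X_H = 1 if all 4 edges of H are present in G. Then P[X_H = 1] = p^{4} = (1/5)^{4} = 1/625.
By linearity: E[X] = Σ_H E[X_H] = 125 · p^{4} = 125 · 1/625 = 1/5.
Numerically: E[X] ≈ 0.2.

E[X] = 125 · (1/5)^{4} = 1/5 ≈ 0.2.


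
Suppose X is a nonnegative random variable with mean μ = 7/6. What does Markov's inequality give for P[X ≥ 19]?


μ = E[X] = 7/6, a = 19.
Markov: P[X ≥ 19] ≤ μ/a = (7/6)/19 = 7/114.
Numerically: ≈ 0.061404.
(Since a = 19 > μ = 1.166667, the bound 7/114 is < 1 and informative.)

P[X ≥ 19] ≤ 7/114 ≈ 0.061404.


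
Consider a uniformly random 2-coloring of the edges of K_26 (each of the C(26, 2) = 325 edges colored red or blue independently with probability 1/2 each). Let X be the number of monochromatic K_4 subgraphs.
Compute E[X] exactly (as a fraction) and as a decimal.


Let X = Σ_S X_S over the C(26, 4) = 14950 subsets S of size 4, where X_S = 1 if the K_4 on S is monochromatic.
For a fixed S, the K_4 on S has C(4, 2) = 6 edges. P[all 6 edges red] = (1/2)^6, and likewise for blue, so P[monochromatic] = 2·(1/2)^6 = 2^{1 − 6} = 1/32.
By linearity: E[X] = C(26, 4) · 2^{1 − 6} = 14950 · 1/32 = 7475/16.
Numerically: E[X] ≈ 467.1875.

E[X] = C(26,4)·2^(1−C(4,2)) = 7475/16 ≈ 467.1875.


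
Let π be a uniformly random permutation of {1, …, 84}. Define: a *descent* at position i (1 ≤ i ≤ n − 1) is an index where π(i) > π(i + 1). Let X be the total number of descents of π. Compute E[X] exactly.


Write X = Σ X_I over i = 1, …, 83, with X_I the indicator of one descent.
There are 83 indicators.
For each fixed i, the pair (π(i), π(i+1)) is a uniformly random ordered pair of distinct values from {1, …, 84}; by symmetry P[π(i) > π(i+1)] = 1/2.
By linearity: E[X] = 83 · (1/2) = (84 − 1) · (1/2) = 83/2 ≈ 41.5000.

E[X] = 83/2 = 41.5000.


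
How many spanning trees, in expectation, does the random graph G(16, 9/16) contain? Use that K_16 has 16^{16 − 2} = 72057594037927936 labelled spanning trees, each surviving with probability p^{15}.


K_16 has 16^{16 − 2} = 72057594037927936 labelled spanning trees.
For each such spanning tree H, let X_H = 1 if all 15 edges of H are present in G. Then P[X_H = 1] = p^{15} = (9/16)^{15} = 205891132094649/1152921504606846976.
By linearity of expectation: E[X] = Σ_H E[X_H] = 72057594037927936 · p^{15} = 72057594037927936 · 205891132094649/1152921504606846976 = 205891132094649/16.
Numerically: E[X] ≈ 1.28682e+13.

E[X] = 72057594037927936 · (9/16)^{15} = 205891132094649/16 ≈ 1.28682e+13.


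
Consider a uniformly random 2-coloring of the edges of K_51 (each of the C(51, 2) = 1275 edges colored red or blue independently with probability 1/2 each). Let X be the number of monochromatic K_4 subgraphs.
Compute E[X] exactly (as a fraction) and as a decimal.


Let X = Σ_S X_S over the C(51, 4) = 249900 subsets S of size 4, where X_S = 1 if the K_4 on S is monochromatic.
For a fixed S, the K_4 on S has C(4, 2) = 6 edges. P[all 6 edges red] = (1/2)^6, and likewise for blue, so P[monochromatic] = 2·(1/2)^6 = 2^{1 − 6} = 1/32.
By linearity of expectation: E[X] = C(51, 4) · 2^{1 − 6} = 249900 · 1/32 = 62475/8.
Numerically: E[X] ≈ 7809.3750.

E[X] = C(51,4)·2^(1−C(4,2)) = 62475/8 ≈ 7809.3750.


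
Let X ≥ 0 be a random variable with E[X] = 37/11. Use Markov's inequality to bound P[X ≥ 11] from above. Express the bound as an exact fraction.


μ = E[X] = 37/11, a = 11.
Markov: P[X ≥ 11] ≤ μ/a = (37/11)/11 = 37/121.
Numerically: ≈ 0.305785.
(Since a = 11 > μ = 3.363636, the bound 37/121 is < 1 and informative.)

P[X ≥ 11] ≤ 37/121 ≈ 0.305785.


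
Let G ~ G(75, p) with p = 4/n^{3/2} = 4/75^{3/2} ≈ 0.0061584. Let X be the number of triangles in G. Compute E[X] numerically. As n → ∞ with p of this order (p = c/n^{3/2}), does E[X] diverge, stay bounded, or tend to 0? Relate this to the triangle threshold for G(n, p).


Number of potential triangles: C(75, 3) = 67525.
Each occurs with probability p³ ≈ (0.0061584)³ ≈ 2.3356313e-07.
By linearity: E[X] = C(75, 3)·p³ ≈ 67525 · 2.3356313e-07 ≈ 0.01577.
Since α = 3/2 > 1, p = c/n^{3/2} = o(1/n) is below the triangle threshold p ~ 1/n. Asymptotically E[X] ~ (c³/6)·n^{3(1−α)} = (4³/6)·n^{-1.5} → 0, so by Markov's inequality G has no triangles w.h.p.

E[X] ≈ 0.01577; in regime p = Θ(1/n^{3/2}) E[X] tends to 0 (below the triangle threshold p ~ 1/n).


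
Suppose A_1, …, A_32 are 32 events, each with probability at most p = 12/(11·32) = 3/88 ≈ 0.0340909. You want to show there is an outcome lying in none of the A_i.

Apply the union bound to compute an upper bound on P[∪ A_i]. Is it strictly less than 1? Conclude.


Union bound: P[∪_{i=1}^{32} A_i] ≤ Σ_i P[A_i] ≤ 32·p = 32·(3/88) = 12/11.
Numerically: 12/11 ≈ 1.0909091.
Is 12/11 < 1? NO.
Since the bound 12/11 is ≥ 1, the union bound is uninformative here; it does NOT by itself certify existence.

32·p = 12/11 ≈ 1.0909091; existence NOT certified by the union bound.


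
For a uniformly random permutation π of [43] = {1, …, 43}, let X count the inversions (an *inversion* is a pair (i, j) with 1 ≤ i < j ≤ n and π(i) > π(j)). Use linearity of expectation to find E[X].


Write X = Σ X_I over the C(43, 2) = 903 pairs i < j, with X_I the indicator of one inversion.
There are 903 indicators.
For each fixed pair i < j, the values π(i) and π(j) are two distinct elements of {1, …, 43} in uniformly random order; by symmetry P[π(i) > π(j)] = 1/2.
By linearity: E[X] = 903 · (1/2) = C(43, 2) · (1/2) = 903/2 = 903/2 ≈ 451.500.

E[X] = 903/2 = 451.500.


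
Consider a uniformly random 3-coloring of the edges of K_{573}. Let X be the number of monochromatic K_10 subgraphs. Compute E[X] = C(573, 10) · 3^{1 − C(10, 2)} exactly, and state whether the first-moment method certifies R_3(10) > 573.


E[X] = C(573, 10) · 3^{1 − 45} = 971597135635805762226 · 3^{−44} = 971597135635805762226/984770902183611232881.
As a reduced fraction: E[X] = 35985079097622435638/36472996377170786403 ≈ 0.9866225.
Is E[X] < 1? YES.
Since E[X] < 1, there exists a 3-coloring of K_{573} with no monochromatic K_10; hence R_3(10) > 573.

E[X] = 35985079097622435638/36472996377170786403 ≈ 0.9866225; E[X] < 1, so R_3(10) > 573.


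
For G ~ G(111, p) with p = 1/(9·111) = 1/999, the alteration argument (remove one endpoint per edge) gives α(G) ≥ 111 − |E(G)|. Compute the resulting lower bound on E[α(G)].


E[|E(G)|] = C(111, 2)·p = 6105 · (1/999) = 55/9.
E[α(G)] ≥ n − E[|E(G)|] = 111 − 55/9 = 944/9.
Numerically: ≈ 104.888889.
(This is only a lower bound; the true E[α(G)] may be larger.)

E[α(G)] ≥ 944/9 ≈ 104.888889.


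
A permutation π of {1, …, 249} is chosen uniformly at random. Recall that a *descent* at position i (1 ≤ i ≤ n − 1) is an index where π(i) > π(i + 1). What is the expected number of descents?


Write X = Σ X_I over i = 1, …, 248, with X_I the indicator of one descent.
There are 248 indicators.
For each fixed i, the pair (π(i), π(i+1)) is a uniformly random ordered pair of distinct values from {1, …, 249}; by symmetry P[π(i) > π(i+1)] = 1/2.
By linearity: E[X] = 248 · (1/2) = (249 − 1) · (1/2) = 124 ≈ 124.0000.

E[X] = 124 = 124.0000.


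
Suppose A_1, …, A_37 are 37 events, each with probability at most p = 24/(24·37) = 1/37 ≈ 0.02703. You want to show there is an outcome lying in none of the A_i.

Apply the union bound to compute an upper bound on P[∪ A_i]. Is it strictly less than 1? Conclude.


Union bound: P[∪_{i=1}^{37} A_i] ≤ Σ_i P[A_i] ≤ 37·p = 37·(1/37) = 1.
Numerically: 1 ≈ 1.00000.
Is 1 < 1? NO.
Since the bound 1 is ≥ 1, the union bound is uninformative here; it does NOT by itself certify existence.

37·p = 1 ≈ 1.00000; existence NOT certified by the union bound.


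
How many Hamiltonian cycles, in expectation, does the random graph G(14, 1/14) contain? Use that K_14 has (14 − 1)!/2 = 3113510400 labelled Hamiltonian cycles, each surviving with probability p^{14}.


K_14 has (14 − 1)!/2 = 3113510400 labelled Hamiltonian cycles.
For each such Hamiltonian cycle H, let X_H = 1 if all 14 edges of H are present in G. Then P[X_H = 1] = p^{14} = (1/14)^{14} = 1/11112006825558016.
By linearity of expectation: E[X] = Σ_H E[X_H] = 3113510400 · p^{14} = 3113510400 · 1/11112006825558016 = 868725/3100448333024.
Numerically: E[X] ≈ 2.802e-07.

E[X] = 3113510400 · (1/14)^{14} = 868725/3100448333024 ≈ 2.802e-07.


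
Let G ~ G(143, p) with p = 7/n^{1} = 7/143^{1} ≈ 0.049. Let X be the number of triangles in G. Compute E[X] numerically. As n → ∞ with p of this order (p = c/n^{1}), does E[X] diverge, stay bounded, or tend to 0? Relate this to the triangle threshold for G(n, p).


Number of potential triangles: C(143, 3) = 477191.
Each occurs with probability p³ ≈ (0.049)³ ≈ 1.17297e-04.
By linearity: E[X] = C(143, 3)·p³ ≈ 477191 · 1.17297e-04 ≈ 55.973.
Here α = 1, so p = 7/n is exactly at the triangle threshold p ~ 1/n. Asymptotically E[X] → c³/6 = 7³/6 = 343/6 ≈ 57.167, a bounded constant. In this regime the triangle count is asymptotically Poisson(c³/6).

E[X] ≈ 55.973; in regime p = Θ(1/n^{1}) E[X] stays bounded (at the triangle threshold p ~ 1/n).


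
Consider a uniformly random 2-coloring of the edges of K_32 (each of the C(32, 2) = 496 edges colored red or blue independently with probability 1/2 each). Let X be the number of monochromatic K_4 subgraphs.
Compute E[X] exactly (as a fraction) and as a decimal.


Let X = Σ_S X_S over the C(32, 4) = 35960 subsets S of size 4, where X_S = 1 if the K_4 on S is monochromatic.
For a fixed S, the K_4 on S has C(4, 2) = 6 edges. P[all 6 edges red] = (1/2)^6, and likewise for blue, so P[monochromatic] = 2·(1/2)^6 = 2^{1 − 6} = 1/32.
By linearity of expectation: E[X] = C(32, 4) · 2^{1 − 6} = 35960 · 1/32 = 4495/4.
Numerically: E[X] ≈ 1123.75000.

E[X] = C(32,4)·2^(1−C(4,2)) = 4495/4 ≈ 1123.75000.


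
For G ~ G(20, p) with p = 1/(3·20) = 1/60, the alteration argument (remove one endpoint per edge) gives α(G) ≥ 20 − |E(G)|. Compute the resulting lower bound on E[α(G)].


E[|E(G)|] = C(20, 2)·p = 190 · (1/60) = 19/6.
E[α(G)] ≥ n − E[|E(G)|] = 20 − 19/6 = 101/6.
Numerically: ≈ 16.8333.
(This is only a lower bound; the true E[α(G)] may be larger.)

E[α(G)] ≥ 101/6 ≈ 16.8333.


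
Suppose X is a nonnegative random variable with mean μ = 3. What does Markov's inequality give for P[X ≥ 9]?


μ = E[X] = 3, a = 9.
Markov: P[X ≥ 9] ≤ μ/a = (3)/9 = 1/3.
Numerically: ≈ 0.333333.
(Since a = 9 > μ = 3.000000, the bound 1/3 is < 1 and informative.)

P[X ≥ 9] ≤ 1/3 ≈ 0.333333.


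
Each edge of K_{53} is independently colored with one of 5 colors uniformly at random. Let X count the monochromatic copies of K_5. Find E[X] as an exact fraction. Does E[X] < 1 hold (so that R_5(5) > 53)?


E[X] = C(53, 5) · 5^{1 − 10} = 2869685 · 5^{−9} = 2869685/1953125.
As a reduced fraction: E[X] = 573937/390625 ≈ 1.4693.
Is E[X] < 1? NO.
Since E[X] ≥ 1, the first-moment bound is inconclusive at n = 53; it does NOT by itself certify R_5(5) > 53.

E[X] = 573937/390625 ≈ 1.4693; E[X] ≥ 1; first-moment method inconclusive here.


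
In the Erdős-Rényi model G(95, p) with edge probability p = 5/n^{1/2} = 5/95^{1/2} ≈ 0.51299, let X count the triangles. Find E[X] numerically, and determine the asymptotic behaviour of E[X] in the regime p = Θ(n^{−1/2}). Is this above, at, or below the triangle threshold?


Number of potential triangles: C(95, 3) = 138415.
Each occurs with probability p³ ≈ (0.51299)³ ≈ 1.3499715e-01.
By linearity: E[X] = C(95, 3)·p³ ≈ 138415 · 1.3499715e-01 ≈ 18685.63074.
Since α = 1/2 < 1, p = c/n^{1/2} ≫ 1/n is above the triangle threshold p ~ 1/n. Asymptotically E[X] ~ (c³/6)·n^{3(1−α)} = (5³/6)·n^{1.5} → ∞; triangles are abundant w.h.p.

E[X] ≈ 18685.63074; in regime p = Θ(1/n^{1/2}) E[X] diverges (above the triangle threshold p ~ 1/n).


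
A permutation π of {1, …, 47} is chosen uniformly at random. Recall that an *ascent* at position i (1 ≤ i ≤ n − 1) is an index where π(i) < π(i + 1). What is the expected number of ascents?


Write X = Σ X_I over i = 1, …, 46, with X_I the indicator of one ascent.
There are 46 indicators.
For each fixed i, the pair (π(i), π(i+1)) is a uniformly random ordered pair of distinct values from {1, …, 47}; by symmetry P[π(i) < π(i+1)] = 1/2.
By linearity: E[X] = 46 · (1/2) = (47 − 1) · (1/2) = 23 ≈ 23.000000.

E[X] = 23 = 23.000000.


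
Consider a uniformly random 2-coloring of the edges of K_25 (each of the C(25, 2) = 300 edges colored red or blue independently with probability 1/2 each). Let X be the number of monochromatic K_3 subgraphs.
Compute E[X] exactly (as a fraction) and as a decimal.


Let X = Σ_S X_S over the C(25, 3) = 2300 subsets S of size 3, where X_S = 1 if the K_3 on S is monochromatic.
For a fixed S, the K_3 on S has C(3, 2) = 3 edges. P[all 3 edges red] = (1/2)^3, and likewise for blue, so P[monochromatic] = 2·(1/2)^3 = 2^{1 − 3} = 1/4.
By linearity of expectation: E[X] = C(25, 3) · 2^{1 − 3} = 2300 · 1/4 = 575.
Numerically: E[X] ≈ 575.0000.

E[X] = C(25,3)·2^(1−C(3,2)) = 575 ≈ 575.0000.


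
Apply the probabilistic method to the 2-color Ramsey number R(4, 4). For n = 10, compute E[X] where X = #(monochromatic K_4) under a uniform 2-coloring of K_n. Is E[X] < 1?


E[X] = C(10, 4) · 2^{1 − 6} = 210 · 2^{−5} = 210/32.
As a reduced fraction: E[X] = 105/16 ≈ 6.562500.
Is E[X] < 1? NO.
Since E[X] ≥ 1, the first-moment bound is inconclusive at n = 10; it does NOT by itself certify R(4, 4) > 10.

E[X] = 105/16 ≈ 6.562500; E[X] ≥ 1; first-moment method inconclusive here.


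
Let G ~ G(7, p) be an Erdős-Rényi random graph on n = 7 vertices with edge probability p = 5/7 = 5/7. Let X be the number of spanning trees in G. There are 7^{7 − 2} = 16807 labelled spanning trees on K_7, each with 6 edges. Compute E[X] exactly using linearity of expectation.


K_7 has 7^{7 − 2} = 16807 labelled spanning trees.
For each such spanning tree H, let X_H = 1 if all 6 edges of H are present in G. Then P[X_H = 1] = p^{6} = (5/7)^{6} = 15625/117649.
Summing the indicators: E[X] = Σ_H E[X_H] = 16807 · p^{6} = 16807 · 15625/117649 = 15625/7.
Numerically: E[X] ≈ 2232.14.

E[X] = 16807 · (5/7)^{6} = 15625/7 ≈ 2232.14.


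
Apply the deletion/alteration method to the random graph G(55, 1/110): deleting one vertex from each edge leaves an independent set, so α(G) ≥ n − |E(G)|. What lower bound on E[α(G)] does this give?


E[|E(G)|] = C(55, 2)·p = 1485 · (1/110) = 27/2.
E[α(G)] ≥ n − E[|E(G)|] = 55 − 27/2 = 83/2.
Numerically: ≈ 41.5000.
(This is only a lower bound; the true E[α(G)] may be larger.)

E[α(G)] ≥ 83/2 ≈ 41.5000.


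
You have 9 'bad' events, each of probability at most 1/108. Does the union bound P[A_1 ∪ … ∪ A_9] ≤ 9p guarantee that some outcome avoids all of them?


Union bound: P[∪_{i=1}^{9} A_i] ≤ Σ_i P[A_i] ≤ 9·p = 9·(1/108) = 1/12.
Numerically: 1/12 ≈ 0.08333.
Is 1/12 < 1? YES.
Since P[∪ A_i] ≤ 1/12 < 1, the complement has P[∩ A_i^c] ≥ 1 − 1/12 = 11/12 > 0, so some outcome avoids every A_i.

9·p = 1/12 ≈ 0.08333; existence CERTIFIED by the union bound.
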